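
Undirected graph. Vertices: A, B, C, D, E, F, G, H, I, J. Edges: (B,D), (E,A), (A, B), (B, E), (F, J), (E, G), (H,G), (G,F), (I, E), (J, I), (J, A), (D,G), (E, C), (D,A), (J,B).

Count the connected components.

1

From A: component {A, B, C, D, E, F, G, H, I, J}.
That's 1 component.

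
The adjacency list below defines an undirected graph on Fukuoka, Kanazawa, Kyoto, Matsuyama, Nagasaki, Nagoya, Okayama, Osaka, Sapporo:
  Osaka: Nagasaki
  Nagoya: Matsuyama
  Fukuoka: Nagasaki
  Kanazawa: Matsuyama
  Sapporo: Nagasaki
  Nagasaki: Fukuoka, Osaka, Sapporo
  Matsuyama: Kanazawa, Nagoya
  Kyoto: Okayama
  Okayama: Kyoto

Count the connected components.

From Fukuoka: component {Fukuoka, Nagasaki, Osaka, Sapporo}.
From Kanazawa: component {Kanazawa, Matsuyama, Nagoya}.
From Kyoto: component {Kyoto, Okayama}.
That's 3 components.

3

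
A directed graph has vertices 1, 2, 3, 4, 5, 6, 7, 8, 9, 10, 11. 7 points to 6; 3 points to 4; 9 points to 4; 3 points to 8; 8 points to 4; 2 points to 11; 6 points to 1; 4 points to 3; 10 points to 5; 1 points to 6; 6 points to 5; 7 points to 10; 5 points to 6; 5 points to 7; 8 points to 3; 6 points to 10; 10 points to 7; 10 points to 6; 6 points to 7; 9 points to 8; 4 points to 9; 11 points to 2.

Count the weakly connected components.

3

From 1: component {1, 5, 6, 7, 10}.
From 2: component {2, 11}.
From 3: component {3, 4, 8, 9}.
That's 3 components.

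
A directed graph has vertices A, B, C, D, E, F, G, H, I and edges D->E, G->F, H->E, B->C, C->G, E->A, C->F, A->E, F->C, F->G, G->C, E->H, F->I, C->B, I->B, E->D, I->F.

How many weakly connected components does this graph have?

From A: component {A, D, E, H}.
From B: component {B, C, F, G, I}.
That's 2 components.

2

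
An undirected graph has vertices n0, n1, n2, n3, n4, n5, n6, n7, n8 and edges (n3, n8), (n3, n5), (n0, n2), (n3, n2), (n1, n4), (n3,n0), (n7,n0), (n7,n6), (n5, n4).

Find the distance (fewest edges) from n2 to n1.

Distance 0: n2.
Distance 1: n0, n3.
Distance 2: n5, n7, n8.
Distance 3: n4, n6.
Distance 4: n1 — contains n1.

4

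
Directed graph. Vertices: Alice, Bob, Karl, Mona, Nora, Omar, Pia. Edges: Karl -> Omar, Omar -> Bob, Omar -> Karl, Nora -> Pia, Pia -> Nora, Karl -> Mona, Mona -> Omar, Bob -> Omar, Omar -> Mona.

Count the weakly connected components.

From Alice: component {Alice}.
From Bob: component {Bob, Karl, Mona, Omar}.
From Nora: component {Nora, Pia}.
That's 3 components.

3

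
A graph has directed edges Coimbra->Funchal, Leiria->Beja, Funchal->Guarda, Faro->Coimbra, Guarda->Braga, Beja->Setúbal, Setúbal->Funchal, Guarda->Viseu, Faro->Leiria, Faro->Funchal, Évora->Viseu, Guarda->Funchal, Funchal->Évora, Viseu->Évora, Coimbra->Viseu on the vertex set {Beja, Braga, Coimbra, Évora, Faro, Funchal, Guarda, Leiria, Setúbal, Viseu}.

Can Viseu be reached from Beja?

Yes

Explore from Beja.
Distance 1: reach Setúbal.
Distance 2: reach Funchal.
Distance 3: reach Évora, Guarda.
Distance 4: reach Braga, Viseu.
Found Viseu.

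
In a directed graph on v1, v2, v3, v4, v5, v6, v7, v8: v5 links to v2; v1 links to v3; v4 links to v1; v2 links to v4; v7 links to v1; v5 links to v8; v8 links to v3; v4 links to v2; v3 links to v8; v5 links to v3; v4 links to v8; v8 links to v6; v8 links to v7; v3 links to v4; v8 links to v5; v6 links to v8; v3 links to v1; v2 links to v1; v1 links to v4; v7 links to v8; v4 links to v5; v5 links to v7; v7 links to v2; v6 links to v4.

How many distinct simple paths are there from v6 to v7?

v6→v4→v1→v3→v8→v5→v7
v6→v4→v1→v3→v8→v7
v6→v4→v2→v1→v3→v8→v5→v7
v6→v4→v2→v1→v3→v8→v7
v6→v4→v5→v2→v1→v3→v8→v7
v6→v4→v5→v3→v8→v7
v6→v4→v5→v7
v6→v4→v5→v8→v7
v6→v4→v8→v5→v7
v6→v4→v8→v7
v6→v8→v3→v1→v4→v5→v7
v6→v8→v3→v4→v5→v7
v6→v8→v5→v7
v6→v8→v7

14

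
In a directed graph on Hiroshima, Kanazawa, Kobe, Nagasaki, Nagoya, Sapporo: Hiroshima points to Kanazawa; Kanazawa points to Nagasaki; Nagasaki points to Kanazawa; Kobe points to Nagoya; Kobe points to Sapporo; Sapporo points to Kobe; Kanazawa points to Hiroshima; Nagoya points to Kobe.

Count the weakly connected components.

2

From Hiroshima: component {Hiroshima, Kanazawa, Nagasaki}.
From Kobe: component {Kobe, Nagoya, Sapporo}.
That's 2 components.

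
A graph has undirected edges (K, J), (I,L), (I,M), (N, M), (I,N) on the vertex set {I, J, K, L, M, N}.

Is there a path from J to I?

No

Explore from J.
Distance 1: reach K.
The search is exhausted without reaching I; it lies in a different component.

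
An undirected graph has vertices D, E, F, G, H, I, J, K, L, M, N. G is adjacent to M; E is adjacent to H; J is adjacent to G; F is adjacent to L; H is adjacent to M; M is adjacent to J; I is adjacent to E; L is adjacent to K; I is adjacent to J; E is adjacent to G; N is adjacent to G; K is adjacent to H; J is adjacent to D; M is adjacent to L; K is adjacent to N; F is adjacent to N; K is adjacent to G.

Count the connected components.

1

From D: component {D, E, F, G, H, I, J, K, L, M, N}.
That's 1 component.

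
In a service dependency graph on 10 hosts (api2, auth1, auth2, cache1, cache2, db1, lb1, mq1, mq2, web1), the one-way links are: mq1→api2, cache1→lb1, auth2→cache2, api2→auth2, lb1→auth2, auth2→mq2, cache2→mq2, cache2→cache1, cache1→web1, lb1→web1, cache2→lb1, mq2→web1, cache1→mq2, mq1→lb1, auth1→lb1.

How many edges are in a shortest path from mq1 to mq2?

3

Distance 0: mq1.
Distance 1: api2, lb1.
Distance 2: auth2, web1.
Distance 3: cache2, mq2 — contains mq2.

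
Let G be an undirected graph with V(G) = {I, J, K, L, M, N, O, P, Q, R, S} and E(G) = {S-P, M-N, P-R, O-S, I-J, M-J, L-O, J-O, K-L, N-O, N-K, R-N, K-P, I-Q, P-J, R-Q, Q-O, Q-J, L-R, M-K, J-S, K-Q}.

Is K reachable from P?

Explore from P.
Distance 1: reach J, K, R, S.
Found K.

Yes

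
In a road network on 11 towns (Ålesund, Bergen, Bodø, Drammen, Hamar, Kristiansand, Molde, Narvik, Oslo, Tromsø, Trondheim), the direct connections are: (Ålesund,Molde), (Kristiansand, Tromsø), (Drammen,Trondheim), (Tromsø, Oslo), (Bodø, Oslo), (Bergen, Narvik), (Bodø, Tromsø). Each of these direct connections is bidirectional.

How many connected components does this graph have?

From Ålesund: component {Ålesund, Molde}.
From Bergen: component {Bergen, Narvik}.
From Bodø: component {Bodø, Kristiansand, Oslo, Tromsø}.
From Drammen: component {Drammen, Trondheim}.
From Hamar: component {Hamar}.
That's 5 components.

5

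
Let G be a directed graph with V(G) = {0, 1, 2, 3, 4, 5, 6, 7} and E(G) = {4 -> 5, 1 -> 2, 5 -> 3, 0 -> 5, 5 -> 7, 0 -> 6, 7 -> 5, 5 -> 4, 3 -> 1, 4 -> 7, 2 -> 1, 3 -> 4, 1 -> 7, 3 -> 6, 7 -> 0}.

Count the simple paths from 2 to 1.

1

2→1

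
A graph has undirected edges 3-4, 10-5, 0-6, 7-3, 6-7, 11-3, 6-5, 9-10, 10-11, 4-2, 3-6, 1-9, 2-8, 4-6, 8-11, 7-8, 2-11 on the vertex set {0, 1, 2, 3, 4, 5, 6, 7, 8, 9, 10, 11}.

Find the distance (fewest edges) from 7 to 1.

Distance 0: 7.
Distance 1: 3, 6, 8.
Distance 2: 0, 2, 4, 5, 11.
Distance 3: 10.
Distance 4: 9.
Distance 5: 1 — contains 1.

5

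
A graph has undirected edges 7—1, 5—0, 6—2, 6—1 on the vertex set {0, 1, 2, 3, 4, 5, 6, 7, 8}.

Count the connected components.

5

From 0: component {0, 5}.
From 1: component {1, 2, 6, 7}.
From 3: component {3}.
From 4: component {4}.
From 8: component {8}.
That's 5 components.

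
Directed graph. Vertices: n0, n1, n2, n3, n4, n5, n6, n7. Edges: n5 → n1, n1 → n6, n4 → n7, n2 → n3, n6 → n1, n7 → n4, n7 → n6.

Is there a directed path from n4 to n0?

No

Explore from n4.
Distance 1: reach n7.
Distance 2: reach n6.
Distance 3: reach n1.
The search from n4 is exhausted; no directed path reaches n0.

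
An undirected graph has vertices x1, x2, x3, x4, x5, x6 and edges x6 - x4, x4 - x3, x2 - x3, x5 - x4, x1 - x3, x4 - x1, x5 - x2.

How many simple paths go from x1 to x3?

x1–x3
x1–x4–x3
x1–x4–x5–x2–x3

3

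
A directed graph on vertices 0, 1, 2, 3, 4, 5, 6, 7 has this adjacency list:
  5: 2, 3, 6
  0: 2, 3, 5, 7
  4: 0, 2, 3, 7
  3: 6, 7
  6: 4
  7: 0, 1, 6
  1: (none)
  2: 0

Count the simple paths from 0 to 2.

8

0→2
0→3→6→4→2
0→3→7→6→4→2
0→5→2
0→5→3→6→4→2
0→5→3→7→6→4→2
0→5→6→4→2
0→7→6→4→2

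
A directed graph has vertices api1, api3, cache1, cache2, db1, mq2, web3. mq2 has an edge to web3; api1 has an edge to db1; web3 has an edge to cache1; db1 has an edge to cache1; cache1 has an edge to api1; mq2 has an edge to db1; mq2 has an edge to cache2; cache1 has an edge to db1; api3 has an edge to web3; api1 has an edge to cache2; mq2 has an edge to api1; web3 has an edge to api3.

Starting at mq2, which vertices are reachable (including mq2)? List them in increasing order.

api1, api3, cache1, cache2, db1, mq2, web3

Start at mq2.
Its neighbours: api1, cache2, db1, web3.
Then their neighbours: api3, cache1.
Every vertex is now reached.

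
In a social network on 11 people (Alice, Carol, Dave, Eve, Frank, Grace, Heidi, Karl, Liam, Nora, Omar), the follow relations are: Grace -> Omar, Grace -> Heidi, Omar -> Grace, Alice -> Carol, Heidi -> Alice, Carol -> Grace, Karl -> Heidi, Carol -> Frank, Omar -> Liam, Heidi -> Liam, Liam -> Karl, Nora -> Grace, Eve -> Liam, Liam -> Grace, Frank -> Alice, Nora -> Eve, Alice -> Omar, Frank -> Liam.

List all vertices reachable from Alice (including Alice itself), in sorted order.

Alice, Carol, Frank, Grace, Heidi, Karl, Liam, Omar

Start at Alice.
Its neighbours: Carol, Omar.
Then their neighbours: Frank, Grace, Liam.
Then next layer: Heidi, Karl.
Nothing further is reachable.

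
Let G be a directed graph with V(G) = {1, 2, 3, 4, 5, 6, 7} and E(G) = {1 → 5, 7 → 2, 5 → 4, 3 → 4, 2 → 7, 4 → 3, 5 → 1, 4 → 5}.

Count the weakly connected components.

3

From 1: component {1, 3, 4, 5}.
From 2: component {2, 7}.
From 6: component {6}.
That's 3 components.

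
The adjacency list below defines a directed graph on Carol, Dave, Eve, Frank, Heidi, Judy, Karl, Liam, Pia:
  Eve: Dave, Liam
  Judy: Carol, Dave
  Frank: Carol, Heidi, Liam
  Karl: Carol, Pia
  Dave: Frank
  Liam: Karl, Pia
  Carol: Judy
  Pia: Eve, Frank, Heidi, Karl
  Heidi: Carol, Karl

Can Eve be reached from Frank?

Explore from Frank.
Distance 1: reach Carol, Heidi, Liam.
Distance 2: reach Judy, Karl, Pia.
Distance 3: reach Dave, Eve.
Found Eve.

Yes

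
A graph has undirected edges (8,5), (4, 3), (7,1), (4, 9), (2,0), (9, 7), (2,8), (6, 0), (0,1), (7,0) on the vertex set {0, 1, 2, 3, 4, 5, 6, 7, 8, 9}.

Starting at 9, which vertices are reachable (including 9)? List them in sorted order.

0, 1, 2, 3, 4, 5, 6, 7, 8, 9

Start at 9.
Its neighbours: 4, 7.
Then their neighbours: 0, 1, 3.
Then next layer: 2, 6.
Then next layer: 8.
Then next layer: 5.
Every vertex is now reached.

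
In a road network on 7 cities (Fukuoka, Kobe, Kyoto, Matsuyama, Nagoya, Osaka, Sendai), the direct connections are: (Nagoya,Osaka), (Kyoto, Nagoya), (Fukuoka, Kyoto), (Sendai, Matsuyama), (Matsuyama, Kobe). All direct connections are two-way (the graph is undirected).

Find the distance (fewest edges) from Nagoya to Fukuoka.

Distance 0: Nagoya.
Distance 1: Kyoto, Osaka.
Distance 2: Fukuoka — contains Fukuoka.

2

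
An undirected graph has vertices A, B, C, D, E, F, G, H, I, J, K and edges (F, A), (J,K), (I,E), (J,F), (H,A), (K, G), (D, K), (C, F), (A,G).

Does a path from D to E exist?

No

Explore from D.
Distance 1: reach K.
Distance 2: reach G, J.
Distance 3: reach A, F.
Distance 4: reach C, H.
The search is exhausted without reaching E; it lies in a different component.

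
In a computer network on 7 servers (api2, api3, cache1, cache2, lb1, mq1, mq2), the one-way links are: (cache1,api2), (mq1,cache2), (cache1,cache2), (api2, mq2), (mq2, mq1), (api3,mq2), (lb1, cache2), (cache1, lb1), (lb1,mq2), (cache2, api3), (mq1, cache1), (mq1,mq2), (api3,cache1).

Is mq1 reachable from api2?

Yes

Explore from api2.
Distance 1: reach mq2.
Distance 2: reach mq1.
Found mq1.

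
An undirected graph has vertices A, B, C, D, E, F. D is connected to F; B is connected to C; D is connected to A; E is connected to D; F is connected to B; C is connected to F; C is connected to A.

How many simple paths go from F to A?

F–B–C–A
F–C–A
F–D–A

3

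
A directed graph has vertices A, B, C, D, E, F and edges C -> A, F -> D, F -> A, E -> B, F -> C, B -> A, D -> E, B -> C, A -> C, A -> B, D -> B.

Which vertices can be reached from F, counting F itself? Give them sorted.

Start at F.
Its neighbours: A, C, D.
Then their neighbours: B, E.
Every vertex is now reached.

A, B, C, D, E, F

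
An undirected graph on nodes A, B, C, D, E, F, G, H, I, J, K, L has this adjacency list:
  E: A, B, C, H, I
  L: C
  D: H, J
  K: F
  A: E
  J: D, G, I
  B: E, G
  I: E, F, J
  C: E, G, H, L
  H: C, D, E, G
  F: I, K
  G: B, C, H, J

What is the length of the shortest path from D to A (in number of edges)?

3

Distance 0: D.
Distance 1: H, J.
Distance 2: C, E, G, I.
Distance 3: A, B, F, L — contains A.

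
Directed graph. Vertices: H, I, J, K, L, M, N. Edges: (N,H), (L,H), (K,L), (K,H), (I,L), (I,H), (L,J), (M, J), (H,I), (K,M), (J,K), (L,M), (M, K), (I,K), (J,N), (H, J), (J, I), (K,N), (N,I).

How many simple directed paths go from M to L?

M→J→I→K→L
M→J→I→L
M→J→K→H→I→L
M→J→K→L
M→J→K→N→H→I→L
M→J→K→N→I→L
M→J→N→H→I→K→L
M→J→N→H→I→L
... and 9 more.

17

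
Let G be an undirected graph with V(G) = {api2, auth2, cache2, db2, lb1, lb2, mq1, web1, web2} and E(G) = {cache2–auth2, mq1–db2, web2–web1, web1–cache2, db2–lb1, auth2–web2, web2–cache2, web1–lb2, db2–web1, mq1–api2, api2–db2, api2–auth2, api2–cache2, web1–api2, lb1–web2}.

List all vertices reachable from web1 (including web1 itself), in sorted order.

api2, auth2, cache2, db2, lb1, lb2, mq1, web1, web2

Start at web1.
Its neighbours: api2, cache2, db2, lb2, web2.
Then their neighbours: auth2, lb1, mq1.
Every vertex is now reached.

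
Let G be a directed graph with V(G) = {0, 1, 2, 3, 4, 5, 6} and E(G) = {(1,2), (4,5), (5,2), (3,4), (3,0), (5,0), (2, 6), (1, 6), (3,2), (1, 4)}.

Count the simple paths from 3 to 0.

3→0
3→4→5→0

2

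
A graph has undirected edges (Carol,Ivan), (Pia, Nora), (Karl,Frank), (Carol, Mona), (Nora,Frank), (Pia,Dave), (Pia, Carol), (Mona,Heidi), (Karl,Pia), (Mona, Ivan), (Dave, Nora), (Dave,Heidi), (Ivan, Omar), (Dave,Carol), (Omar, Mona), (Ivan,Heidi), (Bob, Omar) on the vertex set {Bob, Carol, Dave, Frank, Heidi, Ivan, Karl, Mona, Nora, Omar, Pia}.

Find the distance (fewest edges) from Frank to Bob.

Distance 0: Frank.
Distance 1: Karl, Nora.
Distance 2: Dave, Pia.
Distance 3: Carol, Heidi.
Distance 4: Ivan, Mona.
Distance 5: Omar.
Distance 6: Bob — contains Bob.

6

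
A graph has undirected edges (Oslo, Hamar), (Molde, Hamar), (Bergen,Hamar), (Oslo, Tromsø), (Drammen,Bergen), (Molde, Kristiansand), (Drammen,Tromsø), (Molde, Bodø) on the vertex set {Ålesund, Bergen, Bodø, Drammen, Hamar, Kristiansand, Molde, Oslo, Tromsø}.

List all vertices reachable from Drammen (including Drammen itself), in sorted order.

Bergen, Bodø, Drammen, Hamar, Kristiansand, Molde, Oslo, Tromsø

Start at Drammen.
Its neighbours: Bergen, Tromsø.
Then their neighbours: Hamar, Oslo.
Then next layer: Molde.
Then next layer: Bodø, Kristiansand.
Nothing further is reachable.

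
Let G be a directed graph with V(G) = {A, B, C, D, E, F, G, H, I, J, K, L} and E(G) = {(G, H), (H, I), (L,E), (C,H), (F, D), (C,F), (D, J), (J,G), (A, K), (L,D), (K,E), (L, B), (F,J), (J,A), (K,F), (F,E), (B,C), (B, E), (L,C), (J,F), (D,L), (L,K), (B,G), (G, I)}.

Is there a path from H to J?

No

Explore from H.
Distance 1: reach I.
The search from H is exhausted; no directed path reaches J.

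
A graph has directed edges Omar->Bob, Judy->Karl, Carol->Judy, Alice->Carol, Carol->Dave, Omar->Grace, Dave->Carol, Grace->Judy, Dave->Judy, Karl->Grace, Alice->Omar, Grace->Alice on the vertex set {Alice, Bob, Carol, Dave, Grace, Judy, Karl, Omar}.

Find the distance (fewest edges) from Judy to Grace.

Distance 0: Judy.
Distance 1: Karl.
Distance 2: Grace — contains Grace.

2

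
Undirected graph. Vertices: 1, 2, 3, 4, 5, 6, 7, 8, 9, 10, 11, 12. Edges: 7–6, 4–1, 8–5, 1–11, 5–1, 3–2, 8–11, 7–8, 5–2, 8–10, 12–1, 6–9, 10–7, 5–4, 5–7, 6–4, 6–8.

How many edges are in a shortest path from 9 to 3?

5

Distance 0: 9.
Distance 1: 6.
Distance 2: 4, 7, 8.
Distance 3: 1, 5, 10, 11.
Distance 4: 2, 12.
Distance 5: 3 — contains 3.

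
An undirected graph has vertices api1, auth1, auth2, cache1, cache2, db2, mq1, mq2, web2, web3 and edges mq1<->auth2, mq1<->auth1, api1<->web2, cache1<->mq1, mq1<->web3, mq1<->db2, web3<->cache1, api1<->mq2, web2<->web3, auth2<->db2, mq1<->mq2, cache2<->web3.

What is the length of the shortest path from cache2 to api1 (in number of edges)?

3

Distance 0: cache2.
Distance 1: web3.
Distance 2: cache1, mq1, web2.
Distance 3: api1, auth1, auth2, db2, mq2 — contains api1.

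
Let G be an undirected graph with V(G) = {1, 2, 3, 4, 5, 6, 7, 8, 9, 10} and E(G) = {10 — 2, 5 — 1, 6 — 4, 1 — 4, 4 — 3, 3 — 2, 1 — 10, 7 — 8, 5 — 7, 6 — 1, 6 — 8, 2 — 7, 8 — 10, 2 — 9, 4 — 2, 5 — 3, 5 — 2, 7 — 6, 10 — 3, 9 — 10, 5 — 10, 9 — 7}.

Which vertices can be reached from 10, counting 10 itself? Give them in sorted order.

1, 2, 3, 4, 5, 6, 7, 8, 9, 10

Start at 10.
Its neighbours: 1, 2, 3, 5, 8, 9.
Then their neighbours: 4, 6, 7.
Every vertex is now reached.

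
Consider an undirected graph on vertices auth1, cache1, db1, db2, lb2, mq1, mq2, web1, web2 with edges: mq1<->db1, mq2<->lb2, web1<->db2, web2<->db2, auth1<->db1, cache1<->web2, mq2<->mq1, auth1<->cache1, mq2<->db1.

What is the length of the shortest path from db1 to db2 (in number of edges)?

Distance 0: db1.
Distance 1: auth1, mq1, mq2.
Distance 2: cache1, lb2.
Distance 3: web2.
Distance 4: db2 — contains db2.

4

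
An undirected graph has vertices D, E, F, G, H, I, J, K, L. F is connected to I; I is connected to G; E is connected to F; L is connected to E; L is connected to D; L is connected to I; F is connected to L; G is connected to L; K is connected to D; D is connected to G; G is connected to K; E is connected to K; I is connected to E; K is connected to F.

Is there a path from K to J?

No

Explore from K.
Distance 1: reach D, E, F, G.
Distance 2: reach I, L.
The search is exhausted without reaching J; it lies in a different component.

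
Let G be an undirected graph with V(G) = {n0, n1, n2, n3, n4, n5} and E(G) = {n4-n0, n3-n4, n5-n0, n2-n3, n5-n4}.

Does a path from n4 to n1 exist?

No

Explore from n4.
Distance 1: reach n0, n3, n5.
Distance 2: reach n2.
The search is exhausted without reaching n1; it lies in a different component.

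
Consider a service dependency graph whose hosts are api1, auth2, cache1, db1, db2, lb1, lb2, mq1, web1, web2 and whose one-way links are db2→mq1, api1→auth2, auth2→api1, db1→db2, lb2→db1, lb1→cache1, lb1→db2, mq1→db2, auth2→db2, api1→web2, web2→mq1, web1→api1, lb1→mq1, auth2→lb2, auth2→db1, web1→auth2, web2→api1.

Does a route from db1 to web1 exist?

No

Explore from db1.
Distance 1: reach db2.
Distance 2: reach mq1.
The search from db1 is exhausted; no directed path reaches web1.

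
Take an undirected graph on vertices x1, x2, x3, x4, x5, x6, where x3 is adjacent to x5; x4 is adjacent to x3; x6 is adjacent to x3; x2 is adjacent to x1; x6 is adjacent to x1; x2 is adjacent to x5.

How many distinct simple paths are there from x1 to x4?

x1–x2–x5–x3–x4
x1–x6–x3–x4

2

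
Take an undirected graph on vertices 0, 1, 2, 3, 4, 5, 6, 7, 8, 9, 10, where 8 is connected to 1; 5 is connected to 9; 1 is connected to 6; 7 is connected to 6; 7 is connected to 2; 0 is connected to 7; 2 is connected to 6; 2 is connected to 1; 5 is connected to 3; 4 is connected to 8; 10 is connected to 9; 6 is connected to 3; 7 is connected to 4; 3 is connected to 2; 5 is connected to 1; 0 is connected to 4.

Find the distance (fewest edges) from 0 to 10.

Distance 0: 0.
Distance 1: 4, 7.
Distance 2: 2, 6, 8.
Distance 3: 1, 3.
Distance 4: 5.
Distance 5: 9.
Distance 6: 10 — contains 10.

6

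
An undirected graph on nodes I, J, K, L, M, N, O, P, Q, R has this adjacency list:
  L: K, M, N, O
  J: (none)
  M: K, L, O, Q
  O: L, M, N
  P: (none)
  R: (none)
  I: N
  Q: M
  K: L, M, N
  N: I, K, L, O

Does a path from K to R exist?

No

Explore from K.
Distance 1: reach L, M, N.
Distance 2: reach I, O, Q.
The search is exhausted without reaching R; it lies in a different component.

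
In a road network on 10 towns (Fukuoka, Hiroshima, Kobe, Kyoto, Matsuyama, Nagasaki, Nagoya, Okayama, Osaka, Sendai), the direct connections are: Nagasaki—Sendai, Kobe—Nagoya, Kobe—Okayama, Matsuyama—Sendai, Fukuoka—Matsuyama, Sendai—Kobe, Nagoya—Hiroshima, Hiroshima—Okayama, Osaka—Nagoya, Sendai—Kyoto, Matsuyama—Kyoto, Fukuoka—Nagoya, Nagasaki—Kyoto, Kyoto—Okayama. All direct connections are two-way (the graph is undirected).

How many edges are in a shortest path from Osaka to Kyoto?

4

Distance 0: Osaka.
Distance 1: Nagoya.
Distance 2: Fukuoka, Hiroshima, Kobe.
Distance 3: Matsuyama, Okayama, Sendai.
Distance 4: Kyoto, Nagasaki — contains Kyoto.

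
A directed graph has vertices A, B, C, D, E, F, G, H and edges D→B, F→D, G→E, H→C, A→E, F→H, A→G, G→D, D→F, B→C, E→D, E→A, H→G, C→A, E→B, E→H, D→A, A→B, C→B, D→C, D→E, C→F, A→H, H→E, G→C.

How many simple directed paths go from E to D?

16

E→A→B→C→F→D
E→A→B→C→F→H→G→D
E→A→G→C→F→D
E→A→G→D
E→A→H→C→F→D
E→A→H→G→C→F→D
E→A→H→G→D
E→B→C→A→G→D
... and 8 more.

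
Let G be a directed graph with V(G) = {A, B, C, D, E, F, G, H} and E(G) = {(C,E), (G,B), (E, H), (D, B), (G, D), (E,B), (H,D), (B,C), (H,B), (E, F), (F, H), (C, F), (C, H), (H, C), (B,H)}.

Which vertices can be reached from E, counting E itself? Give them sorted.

Start at E.
Its neighbours: B, F, H.
Then their neighbours: C, D.
Nothing further is reachable.

B, C, D, E, F, H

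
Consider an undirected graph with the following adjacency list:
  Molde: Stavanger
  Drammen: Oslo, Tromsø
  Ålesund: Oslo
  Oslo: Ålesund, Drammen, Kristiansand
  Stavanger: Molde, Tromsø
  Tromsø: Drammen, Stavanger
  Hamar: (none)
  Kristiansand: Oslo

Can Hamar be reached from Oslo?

Explore from Oslo.
Distance 1: reach Ålesund, Drammen, Kristiansand.
Distance 2: reach Tromsø.
Distance 3: reach Stavanger.
Distance 4: reach Molde.
The search is exhausted without reaching Hamar; it lies in a different component.

No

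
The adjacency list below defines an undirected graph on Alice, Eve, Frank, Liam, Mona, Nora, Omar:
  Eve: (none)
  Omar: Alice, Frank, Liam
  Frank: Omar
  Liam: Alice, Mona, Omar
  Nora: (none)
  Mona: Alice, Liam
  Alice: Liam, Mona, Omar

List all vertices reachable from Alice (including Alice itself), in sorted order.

Start at Alice.
Its neighbours: Liam, Mona, Omar.
Then their neighbours: Frank.
Nothing further is reachable.

Alice, Frank, Liam, Mona, Omar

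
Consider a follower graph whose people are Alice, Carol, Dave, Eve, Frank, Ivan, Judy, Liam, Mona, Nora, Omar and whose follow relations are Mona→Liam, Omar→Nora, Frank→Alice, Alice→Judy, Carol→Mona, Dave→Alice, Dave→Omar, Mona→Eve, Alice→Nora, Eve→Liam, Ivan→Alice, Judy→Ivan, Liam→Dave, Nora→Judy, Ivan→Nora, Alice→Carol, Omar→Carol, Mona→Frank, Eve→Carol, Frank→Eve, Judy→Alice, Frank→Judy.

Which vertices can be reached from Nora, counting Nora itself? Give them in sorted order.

Start at Nora.
Its neighbours: Judy.
Then their neighbours: Alice, Ivan.
Then next layer: Carol.
Then next layer: Mona.
Then next layer: Eve, Frank, Liam.
Then next layer: Dave.
Then next layer: Omar.
Every vertex is now reached.

Alice, Carol, Dave, Eve, Frank, Ivan, Judy, Liam, Mona, Nora, Omar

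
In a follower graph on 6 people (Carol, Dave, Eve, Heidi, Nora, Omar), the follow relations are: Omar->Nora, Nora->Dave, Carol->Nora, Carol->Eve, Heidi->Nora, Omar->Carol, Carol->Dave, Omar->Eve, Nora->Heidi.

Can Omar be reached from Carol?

Explore from Carol.
Distance 1: reach Dave, Eve, Nora.
Distance 2: reach Heidi.
The search from Carol is exhausted; no directed path reaches Omar.

No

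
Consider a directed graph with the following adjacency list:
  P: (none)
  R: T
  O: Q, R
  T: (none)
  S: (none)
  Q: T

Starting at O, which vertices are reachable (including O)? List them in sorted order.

O, Q, R, T

Start at O.
Its neighbours: Q, R.
Then their neighbours: T.
Nothing further is reachable.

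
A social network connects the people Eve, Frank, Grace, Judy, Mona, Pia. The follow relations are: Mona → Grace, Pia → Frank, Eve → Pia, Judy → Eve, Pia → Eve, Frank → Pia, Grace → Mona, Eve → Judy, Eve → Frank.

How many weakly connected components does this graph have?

From Eve: component {Eve, Frank, Judy, Pia}.
From Grace: component {Grace, Mona}.
That's 2 components.

2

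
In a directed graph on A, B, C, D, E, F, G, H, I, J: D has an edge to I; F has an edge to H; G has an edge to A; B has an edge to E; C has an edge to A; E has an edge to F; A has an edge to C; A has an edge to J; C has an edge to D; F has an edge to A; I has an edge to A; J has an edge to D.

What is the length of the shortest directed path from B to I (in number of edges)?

6

Distance 0: B.
Distance 1: E.
Distance 2: F.
Distance 3: A, H.
Distance 4: C, J.
Distance 5: D.
Distance 6: I — contains I.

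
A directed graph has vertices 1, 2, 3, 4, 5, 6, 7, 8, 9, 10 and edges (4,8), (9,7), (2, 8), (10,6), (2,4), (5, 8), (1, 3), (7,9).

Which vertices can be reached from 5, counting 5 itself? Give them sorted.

Start at 5.
Its neighbours: 8.
Nothing further is reachable.

5, 8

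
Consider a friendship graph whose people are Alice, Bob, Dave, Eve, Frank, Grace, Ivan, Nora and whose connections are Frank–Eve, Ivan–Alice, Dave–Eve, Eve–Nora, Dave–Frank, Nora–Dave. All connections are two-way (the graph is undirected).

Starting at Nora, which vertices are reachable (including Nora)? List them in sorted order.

Dave, Eve, Frank, Nora

Start at Nora.
Its neighbours: Dave, Eve.
Then their neighbours: Frank.
Nothing further is reachable.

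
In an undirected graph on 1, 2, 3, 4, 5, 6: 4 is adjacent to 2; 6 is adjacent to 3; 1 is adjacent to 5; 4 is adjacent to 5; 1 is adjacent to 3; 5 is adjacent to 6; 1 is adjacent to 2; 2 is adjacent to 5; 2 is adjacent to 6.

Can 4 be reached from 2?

Explore from 2.
Distance 1: reach 1, 4, 5, 6.
Found 4.

Yes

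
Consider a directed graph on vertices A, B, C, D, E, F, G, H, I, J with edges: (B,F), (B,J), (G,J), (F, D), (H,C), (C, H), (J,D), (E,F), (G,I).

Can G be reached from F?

No

Explore from F.
Distance 1: reach D.
The search from F is exhausted; no directed path reaches G.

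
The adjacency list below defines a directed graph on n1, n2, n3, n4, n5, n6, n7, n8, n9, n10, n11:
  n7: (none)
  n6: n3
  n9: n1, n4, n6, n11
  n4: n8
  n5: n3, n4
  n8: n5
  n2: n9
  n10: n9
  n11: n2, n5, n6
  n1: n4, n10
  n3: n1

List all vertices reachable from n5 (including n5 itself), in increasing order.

n1, n2, n3, n4, n5, n6, n8, n9, n10, n11

Start at n5.
Its neighbours: n3, n4.
Then their neighbours: n1, n8.
Then next layer: n10.
Then next layer: n9.
Then next layer: n6, n11.
Then next layer: n2.
Nothing further is reachable.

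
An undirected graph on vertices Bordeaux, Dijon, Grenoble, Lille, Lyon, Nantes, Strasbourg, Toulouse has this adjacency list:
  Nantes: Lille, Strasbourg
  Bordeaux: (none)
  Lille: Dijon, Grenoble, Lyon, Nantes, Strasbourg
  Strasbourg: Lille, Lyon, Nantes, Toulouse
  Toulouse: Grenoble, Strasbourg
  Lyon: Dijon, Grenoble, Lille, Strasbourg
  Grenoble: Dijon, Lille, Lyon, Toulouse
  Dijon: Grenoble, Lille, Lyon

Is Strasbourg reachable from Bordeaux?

Bordeaux has no edges, so nothing is reachable from it.

No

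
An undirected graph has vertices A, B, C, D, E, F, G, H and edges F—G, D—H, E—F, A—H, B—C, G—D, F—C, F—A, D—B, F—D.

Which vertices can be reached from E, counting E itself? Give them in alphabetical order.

Start at E.
Its neighbours: F.
Then their neighbours: A, C, D, G.
Then next layer: B, H.
Every vertex is now reached.

A, B, C, D, E, F, G, H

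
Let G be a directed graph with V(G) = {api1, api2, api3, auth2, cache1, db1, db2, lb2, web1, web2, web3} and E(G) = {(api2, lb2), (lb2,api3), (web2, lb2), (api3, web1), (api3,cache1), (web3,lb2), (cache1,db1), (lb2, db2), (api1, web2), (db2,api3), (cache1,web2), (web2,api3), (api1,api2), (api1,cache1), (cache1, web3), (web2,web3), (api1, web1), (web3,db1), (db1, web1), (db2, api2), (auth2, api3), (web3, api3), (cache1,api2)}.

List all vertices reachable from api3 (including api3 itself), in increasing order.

api2, api3, cache1, db1, db2, lb2, web1, web2, web3

Start at api3.
Its neighbours: cache1, web1.
Then their neighbours: api2, db1, web2, web3.
Then next layer: lb2.
Then next layer: db2.
Nothing further is reachable.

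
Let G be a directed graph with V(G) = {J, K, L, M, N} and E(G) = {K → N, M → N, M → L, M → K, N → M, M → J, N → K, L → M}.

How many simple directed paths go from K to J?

K→N→M→J

1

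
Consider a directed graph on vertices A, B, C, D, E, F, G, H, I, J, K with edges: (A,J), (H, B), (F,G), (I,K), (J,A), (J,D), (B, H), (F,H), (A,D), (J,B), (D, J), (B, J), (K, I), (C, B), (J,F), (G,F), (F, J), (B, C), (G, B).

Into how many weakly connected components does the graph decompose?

From A: component {A, B, C, D, F, G, H, J}.
From E: component {E}.
From I: component {I, K}.
That's 3 components.

3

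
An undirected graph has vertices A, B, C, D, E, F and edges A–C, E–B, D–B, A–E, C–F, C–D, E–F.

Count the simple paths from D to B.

D–B
D–C–A–E–B
D–C–F–E–B

3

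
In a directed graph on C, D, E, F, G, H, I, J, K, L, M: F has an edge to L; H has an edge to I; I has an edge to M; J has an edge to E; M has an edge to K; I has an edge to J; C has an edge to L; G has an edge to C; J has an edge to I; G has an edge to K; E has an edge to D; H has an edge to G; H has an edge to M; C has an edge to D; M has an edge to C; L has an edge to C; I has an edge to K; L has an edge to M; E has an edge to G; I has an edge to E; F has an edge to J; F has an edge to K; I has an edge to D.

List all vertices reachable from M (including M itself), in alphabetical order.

Start at M.
Its neighbours: C, K.
Then their neighbours: D, L.
Nothing further is reachable.

C, D, K, L, M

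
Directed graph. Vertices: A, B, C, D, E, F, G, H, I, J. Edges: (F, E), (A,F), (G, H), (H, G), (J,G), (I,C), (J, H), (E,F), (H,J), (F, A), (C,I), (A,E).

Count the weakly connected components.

From A: component {A, E, F}.
From B: component {B}.
From C: component {C, I}.
From D: component {D}.
From G: component {G, H, J}.
That's 5 components.

5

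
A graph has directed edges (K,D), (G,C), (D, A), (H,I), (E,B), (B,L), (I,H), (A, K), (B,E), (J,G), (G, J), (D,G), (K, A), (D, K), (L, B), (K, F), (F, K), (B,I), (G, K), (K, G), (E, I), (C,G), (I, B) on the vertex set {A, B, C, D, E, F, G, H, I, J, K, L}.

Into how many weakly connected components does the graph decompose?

2

From A: component {A, C, D, F, G, J, K}.
From B: component {B, E, H, I, L}.
That's 2 components.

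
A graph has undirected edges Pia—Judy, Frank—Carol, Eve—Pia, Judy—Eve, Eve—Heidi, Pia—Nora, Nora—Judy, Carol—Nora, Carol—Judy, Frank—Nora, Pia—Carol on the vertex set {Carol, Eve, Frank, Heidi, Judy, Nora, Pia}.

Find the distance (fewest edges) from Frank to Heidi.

4

Distance 0: Frank.
Distance 1: Carol, Nora.
Distance 2: Judy, Pia.
Distance 3: Eve.
Distance 4: Heidi — contains Heidi.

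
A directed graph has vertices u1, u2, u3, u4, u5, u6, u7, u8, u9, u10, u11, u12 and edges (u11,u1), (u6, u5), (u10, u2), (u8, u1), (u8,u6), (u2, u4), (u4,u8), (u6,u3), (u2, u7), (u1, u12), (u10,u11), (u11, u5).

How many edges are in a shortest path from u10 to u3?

Distance 0: u10.
Distance 1: u2, u11.
Distance 2: u1, u4, u5, u7.
Distance 3: u8, u12.
Distance 4: u6.
Distance 5: u3 — contains u3.

5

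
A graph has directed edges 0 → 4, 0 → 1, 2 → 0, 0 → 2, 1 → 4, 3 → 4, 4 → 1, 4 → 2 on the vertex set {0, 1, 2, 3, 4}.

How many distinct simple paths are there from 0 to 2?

3

0→1→4→2
0→2
0→4→2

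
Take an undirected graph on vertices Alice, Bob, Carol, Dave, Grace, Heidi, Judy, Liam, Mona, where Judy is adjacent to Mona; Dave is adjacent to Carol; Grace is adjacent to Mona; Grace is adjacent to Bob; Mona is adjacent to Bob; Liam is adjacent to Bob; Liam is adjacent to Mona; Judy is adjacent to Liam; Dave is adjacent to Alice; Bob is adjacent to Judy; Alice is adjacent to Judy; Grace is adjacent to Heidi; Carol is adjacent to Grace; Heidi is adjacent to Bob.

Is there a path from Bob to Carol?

Yes

Explore from Bob.
Distance 1: reach Grace, Heidi, Judy, Liam, Mona.
Distance 2: reach Alice, Carol.
Found Carol.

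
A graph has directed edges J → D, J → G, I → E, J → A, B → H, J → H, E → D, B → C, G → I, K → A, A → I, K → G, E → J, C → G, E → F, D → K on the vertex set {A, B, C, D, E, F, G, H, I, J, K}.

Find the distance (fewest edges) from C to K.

5

Distance 0: C.
Distance 1: G.
Distance 2: I.
Distance 3: E.
Distance 4: D, F, J.
Distance 5: A, H, K — contains K.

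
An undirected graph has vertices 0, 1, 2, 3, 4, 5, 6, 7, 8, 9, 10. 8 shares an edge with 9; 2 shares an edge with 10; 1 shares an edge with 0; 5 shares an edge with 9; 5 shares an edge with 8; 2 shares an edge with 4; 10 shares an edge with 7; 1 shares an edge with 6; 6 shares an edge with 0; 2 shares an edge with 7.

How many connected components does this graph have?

4

From 0: component {0, 1, 6}.
From 2: component {2, 4, 7, 10}.
From 3: component {3}.
From 5: component {5, 8, 9}.
That's 4 components.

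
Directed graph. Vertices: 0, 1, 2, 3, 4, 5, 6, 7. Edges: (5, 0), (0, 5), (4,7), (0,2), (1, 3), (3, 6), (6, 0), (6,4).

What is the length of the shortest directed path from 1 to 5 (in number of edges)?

Distance 0: 1.
Distance 1: 3.
Distance 2: 6.
Distance 3: 0, 4.
Distance 4: 2, 5, 7 — contains 5.

4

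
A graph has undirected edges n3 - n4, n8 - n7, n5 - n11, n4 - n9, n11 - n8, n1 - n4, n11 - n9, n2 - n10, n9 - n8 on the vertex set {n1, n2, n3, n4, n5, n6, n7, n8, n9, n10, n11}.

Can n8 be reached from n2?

No

Explore from n2.
Distance 1: reach n10.
The search is exhausted without reaching n8; it lies in a different component.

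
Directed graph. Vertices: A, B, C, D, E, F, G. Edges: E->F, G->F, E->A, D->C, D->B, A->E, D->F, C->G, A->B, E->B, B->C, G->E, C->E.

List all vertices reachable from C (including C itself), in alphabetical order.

A, B, C, E, F, G

Start at C.
Its neighbours: E, G.
Then their neighbours: A, B, F.
Nothing further is reachable.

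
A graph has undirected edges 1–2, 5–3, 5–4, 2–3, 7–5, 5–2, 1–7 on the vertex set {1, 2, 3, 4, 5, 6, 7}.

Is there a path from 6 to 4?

No

6 has no edges, so nothing is reachable from it.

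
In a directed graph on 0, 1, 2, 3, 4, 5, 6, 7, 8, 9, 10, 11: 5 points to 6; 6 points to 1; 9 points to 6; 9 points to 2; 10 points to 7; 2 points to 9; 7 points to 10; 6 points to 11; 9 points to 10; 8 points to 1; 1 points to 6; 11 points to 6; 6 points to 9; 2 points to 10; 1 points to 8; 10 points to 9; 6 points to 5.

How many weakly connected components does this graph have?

From 0: component {0}.
From 1: component {1, 2, 5, 6, 7, 8, 9, 10, 11}.
From 3: component {3}.
From 4: component {4}.
That's 4 components.

4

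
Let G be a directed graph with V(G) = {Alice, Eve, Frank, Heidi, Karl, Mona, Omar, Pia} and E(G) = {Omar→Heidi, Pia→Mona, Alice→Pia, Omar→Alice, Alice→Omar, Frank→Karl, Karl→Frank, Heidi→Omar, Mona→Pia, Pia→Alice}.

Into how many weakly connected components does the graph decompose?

3

From Alice: component {Alice, Heidi, Mona, Omar, Pia}.
From Eve: component {Eve}.
From Frank: component {Frank, Karl}.
That's 3 components.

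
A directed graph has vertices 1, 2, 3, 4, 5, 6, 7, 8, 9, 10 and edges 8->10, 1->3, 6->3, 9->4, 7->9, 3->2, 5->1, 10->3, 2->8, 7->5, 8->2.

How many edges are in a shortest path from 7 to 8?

5

Distance 0: 7.
Distance 1: 5, 9.
Distance 2: 1, 4.
Distance 3: 3.
Distance 4: 2.
Distance 5: 8 — contains 8.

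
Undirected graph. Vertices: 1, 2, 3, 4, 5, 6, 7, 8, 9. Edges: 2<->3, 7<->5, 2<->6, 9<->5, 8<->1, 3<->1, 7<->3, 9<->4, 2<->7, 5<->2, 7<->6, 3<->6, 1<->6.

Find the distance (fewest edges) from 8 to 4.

Distance 0: 8.
Distance 1: 1.
Distance 2: 3, 6.
Distance 3: 2, 7.
Distance 4: 5.
Distance 5: 9.
Distance 6: 4 — contains 4.

6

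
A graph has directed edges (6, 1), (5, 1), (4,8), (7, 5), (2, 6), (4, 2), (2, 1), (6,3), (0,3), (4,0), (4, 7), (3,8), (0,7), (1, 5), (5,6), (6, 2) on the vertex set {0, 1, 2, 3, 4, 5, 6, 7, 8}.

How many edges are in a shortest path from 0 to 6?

Distance 0: 0.
Distance 1: 3, 7.
Distance 2: 5, 8.
Distance 3: 1, 6 — contains 6.

3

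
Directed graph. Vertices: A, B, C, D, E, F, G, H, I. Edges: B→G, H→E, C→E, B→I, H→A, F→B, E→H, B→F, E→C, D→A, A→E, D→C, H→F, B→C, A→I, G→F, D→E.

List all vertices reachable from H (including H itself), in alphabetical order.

Start at H.
Its neighbours: A, E, F.
Then their neighbours: B, C, I.
Then next layer: G.
Nothing further is reachable.

A, B, C, E, F, G, H, I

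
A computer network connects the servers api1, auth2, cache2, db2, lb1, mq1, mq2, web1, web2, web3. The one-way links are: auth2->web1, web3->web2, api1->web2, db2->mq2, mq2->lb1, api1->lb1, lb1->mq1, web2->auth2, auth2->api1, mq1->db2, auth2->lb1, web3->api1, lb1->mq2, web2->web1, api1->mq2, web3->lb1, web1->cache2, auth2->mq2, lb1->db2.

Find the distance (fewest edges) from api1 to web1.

Distance 0: api1.
Distance 1: lb1, mq2, web2.
Distance 2: auth2, db2, mq1, web1 — contains web1.

2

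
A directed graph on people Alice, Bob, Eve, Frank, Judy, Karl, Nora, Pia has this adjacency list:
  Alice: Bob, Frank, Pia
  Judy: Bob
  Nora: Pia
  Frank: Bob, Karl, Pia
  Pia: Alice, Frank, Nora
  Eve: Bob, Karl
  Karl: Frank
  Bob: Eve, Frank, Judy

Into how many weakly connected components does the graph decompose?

From Alice: component {Alice, Bob, Eve, Frank, Judy, Karl, Nora, Pia}.
That's 1 component.

1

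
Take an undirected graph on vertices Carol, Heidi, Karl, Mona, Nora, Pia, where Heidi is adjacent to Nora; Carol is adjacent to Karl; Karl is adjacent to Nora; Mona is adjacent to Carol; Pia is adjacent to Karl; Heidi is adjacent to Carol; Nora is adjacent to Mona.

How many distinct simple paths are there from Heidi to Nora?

3

Heidi–Carol–Karl–Nora
Heidi–Carol–Mona–Nora
Heidi–Nora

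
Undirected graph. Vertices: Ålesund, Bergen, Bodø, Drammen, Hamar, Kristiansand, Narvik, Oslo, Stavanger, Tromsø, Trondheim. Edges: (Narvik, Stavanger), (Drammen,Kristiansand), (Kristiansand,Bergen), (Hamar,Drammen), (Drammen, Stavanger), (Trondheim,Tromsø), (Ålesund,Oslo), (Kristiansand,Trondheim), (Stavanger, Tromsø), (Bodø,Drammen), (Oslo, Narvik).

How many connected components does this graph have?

1

From Ålesund: component {Ålesund, Bergen, Bodø, Drammen, Hamar, Kristiansand, Narvik, Oslo, Stavanger, Tromsø, Trondheim}.
That's 1 component.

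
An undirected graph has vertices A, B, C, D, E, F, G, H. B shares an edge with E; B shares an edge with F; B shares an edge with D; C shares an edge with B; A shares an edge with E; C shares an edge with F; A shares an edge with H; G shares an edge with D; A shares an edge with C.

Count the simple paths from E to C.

3

E–A–C
E–B–C
E–B–F–C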